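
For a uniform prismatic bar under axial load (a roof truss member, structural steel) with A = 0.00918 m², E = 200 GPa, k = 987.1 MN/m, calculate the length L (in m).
Model: a uniform prismatic bar under axial load, so k = (A·E) / L.
Solve for L: L = (A·E) / k.
Convert to SI units:
  E = 200 GPa = 2 × 10¹¹ Pa
  k = 987.1 MN/m = 9.871 × 10⁸ N/m
Substitute:
  L = (0.00918 × (2 × 10¹¹)) / (9.871 × 10⁸)
  L = 1.86 m
Final answer: L = 1.86 m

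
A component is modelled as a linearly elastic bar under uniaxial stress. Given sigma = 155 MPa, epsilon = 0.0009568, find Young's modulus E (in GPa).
Model: a linearly elastic bar under uniaxial stress, so epsilon = sigma / E.
Solve for E: E = sigma / epsilon.
Convert to SI units:
  sigma = 155 MPa = 1.55 × 10⁸ Pa
Substitute:
  E = (1.55 × 10⁸) / 0.0009568
  E = 1.62 × 10¹¹ Pa
Convert: E = 1.62 × 10¹¹ Pa = 162 GPa
Final answer: E = 162 GPa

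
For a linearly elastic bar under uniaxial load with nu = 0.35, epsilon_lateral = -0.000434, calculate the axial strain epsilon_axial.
Model: a linearly elastic bar under uniaxial load, so epsilon_lateral = -nu·epsilon_axial.
Solve for epsilon_axial: epsilon_axial = -epsilon_lateral / nu.
Substitute:
  epsilon_axial = -(-0.000434) / 0.35
  epsilon_axial = 0.00124
Final answer: epsilon_axial = 0.00124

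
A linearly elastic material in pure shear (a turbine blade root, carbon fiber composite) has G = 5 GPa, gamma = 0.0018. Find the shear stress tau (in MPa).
Model: a linearly elastic material in pure shear, so tau = G·gamma.
Convert to SI units:
  G = 5 GPa = 5 × 10⁹ Pa
Substitute:
  tau = (5 × 10⁹) × 0.0018
  tau = 9 × 10⁶ Pa
Convert: tau = 9 × 10⁶ Pa = 9 MPa
Final answer: tau = 9 MPa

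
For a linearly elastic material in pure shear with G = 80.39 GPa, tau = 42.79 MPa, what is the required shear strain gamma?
Model: a linearly elastic material in pure shear, so tau = G·gamma.
Solve for gamma: gamma = tau / G.
Convert to SI units:
  G = 80.39 GPa = 8.039 × 10¹⁰ Pa
  tau = 42.79 MPa = 4.279 × 10⁷ Pa
Substitute:
  gamma = (4.279 × 10⁷) / (8.039 × 10¹⁰)
  gamma = 0.0005323
Final answer: gamma = 0.0005323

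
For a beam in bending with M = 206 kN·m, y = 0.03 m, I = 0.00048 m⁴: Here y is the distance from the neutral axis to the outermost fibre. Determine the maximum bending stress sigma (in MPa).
Model: a beam in bending, so sigma = (M·y) / I.
Convert to SI units:
  M = 206 kN·m = 206000 N·m
Substitute:
  sigma = (206000 × 0.03) / 0.00048
  sigma = 1.288 × 10⁷ Pa
Convert: sigma = 1.288 × 10⁷ Pa = 12.88 MPa
Final answer: sigma = 12.88 MPa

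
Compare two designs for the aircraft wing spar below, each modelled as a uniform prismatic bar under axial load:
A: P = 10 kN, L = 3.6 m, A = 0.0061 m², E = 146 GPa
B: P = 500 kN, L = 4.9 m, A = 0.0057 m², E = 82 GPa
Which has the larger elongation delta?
Model: a uniform prismatic bar under axial load, so delta = (P·L) / (A·E) (SI units).
  A: delta = (10000 × 3.6) / (0.0061 × (1.46 × 10¹¹)) = 4.042 × 10⁻⁵ m = 0.04042 mm
  B: delta = (500000 × 4.9) / (0.0057 × (8.2 × 10¹⁰)) = 0.005242 m = 5.242 mm
5.242 mm > 0.04042 mm, so B is larger.
Final answer: B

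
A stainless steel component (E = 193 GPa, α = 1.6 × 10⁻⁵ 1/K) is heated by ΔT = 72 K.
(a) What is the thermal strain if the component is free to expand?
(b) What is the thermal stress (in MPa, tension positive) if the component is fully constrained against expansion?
(a) Free thermal strain ε_th = α·ΔT = (1.6 × 10⁻⁵) × 72 = 0.001152
(b) Fully constrained, the expansion is suppressed, so σ = -E·α·ΔT. Convert E = 193 GPa = 1.93 × 10¹¹ Pa.
  σ = -(1.93 × 10¹¹) × (1.6 × 10⁻⁵) × 72 = -2.223 × 10⁸ Pa = -222.3 MPa (compressive)
Final answer: (a) ε_th = 0.001152, (b) σ = -222.3 MPa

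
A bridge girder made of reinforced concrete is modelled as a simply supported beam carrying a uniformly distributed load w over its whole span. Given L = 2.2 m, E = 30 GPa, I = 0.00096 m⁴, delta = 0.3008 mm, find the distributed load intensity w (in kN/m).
Model: a simply supported beam carrying a uniformly distributed load w over its whole span, so delta = (5·w·L^4) / (384·E·I).
Solve for w: w = (384·delta·E·I) / (5·L^4).
Convert to SI units:
  E = 30 GPa = 3 × 10¹⁰ Pa
  delta = 0.3008 mm = 0.0003008 m
Substitute:
  w = (384 × 0.0003008 × (3 × 10¹⁰) × 0.00096) / (5 × 2.2^4)
  w = 28400 N/m
Convert: w = 28400 N/m = 28.4 kN/m
Final answer: w = 28.4 kN/m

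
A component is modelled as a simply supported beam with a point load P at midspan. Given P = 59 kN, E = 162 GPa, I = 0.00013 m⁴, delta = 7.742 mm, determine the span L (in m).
Model: a simply supported beam with a point load P at midspan, so delta = (P·L^3) / (48·E·I).
Solve for L: L = ((48·delta·E·I) / P)^(1/3).
Convert to SI units:
  P = 59 kN = 59000 N
  E = 162 GPa = 1.62 × 10¹¹ Pa
  delta = 7.742 mm = 0.007742 m
Substitute:
  L = ((48 × 0.007742 × (1.62 × 10¹¹) × 0.00013) / 59000)^(1/3)
  L = 5.1 m
Final answer: L = 5.1 m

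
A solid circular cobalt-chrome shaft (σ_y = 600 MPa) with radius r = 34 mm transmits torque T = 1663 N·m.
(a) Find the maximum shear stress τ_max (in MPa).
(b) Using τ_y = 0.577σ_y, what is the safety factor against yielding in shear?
(a) For a solid circular shaft, τ_max = T·r/J with J = π·r^4/2, i.e. τ_max = 2·T / (π·r^3). Convert r = 34 mm = 0.034 m.
  τ_max = (2 × 1663) / (π × 0.034^3) = 2.694 × 10⁷ Pa = 26.94 MPa
(b) τ_y = 0.577 × 600 = 346.2 MPa
  SF = τ_y/τ_max = 346.2 / 26.94 = 12.85
Final answer: (a) τ_max = 26.94 MPa, (b) SF = 12.85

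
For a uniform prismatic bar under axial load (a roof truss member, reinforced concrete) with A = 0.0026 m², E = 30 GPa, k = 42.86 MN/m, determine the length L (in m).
Model: a uniform prismatic bar under axial load, so k = (A·E) / L.
Solve for L: L = (A·E) / k.
Convert to SI units:
  E = 30 GPa = 3 × 10¹⁰ Pa
  k = 42.86 MN/m = 4.286 × 10⁷ N/m
Substitute:
  L = (0.0026 × (3 × 10¹⁰)) / (4.286 × 10⁷)
  L = 1.82 m
Final answer: L = 1.82 m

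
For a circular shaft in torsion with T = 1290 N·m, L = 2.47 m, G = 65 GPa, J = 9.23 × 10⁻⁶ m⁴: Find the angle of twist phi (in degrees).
Model: a circular shaft in torsion, so phi = (T·L) / (G·J).
Convert to SI units:
  G = 65 GPa = 6.5 × 10¹⁰ Pa
Substitute:
  phi = (1290 × 2.47) / ((6.5 × 10¹⁰) × (9.23 × 10⁻⁶))
  phi = 0.005311 rad
Convert to degrees: phi = 0.005311 × 180/π = 0.3043°
Final answer: phi = 0.3043°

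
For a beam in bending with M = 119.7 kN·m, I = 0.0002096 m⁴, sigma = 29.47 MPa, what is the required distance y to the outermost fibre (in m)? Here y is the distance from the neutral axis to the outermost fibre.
Model: a beam in bending, so sigma = (M·y) / I.
Solve for y: y = (sigma·I) / M.
Convert to SI units:
  M = 119.7 kN·m = 119700 N·m
  sigma = 29.47 MPa = 2.947 × 10⁷ Pa
Substitute:
  y = ((2.947 × 10⁷) × 0.0002096) / 119700
  y = 0.0516 m
Final answer: y = 0.0516 m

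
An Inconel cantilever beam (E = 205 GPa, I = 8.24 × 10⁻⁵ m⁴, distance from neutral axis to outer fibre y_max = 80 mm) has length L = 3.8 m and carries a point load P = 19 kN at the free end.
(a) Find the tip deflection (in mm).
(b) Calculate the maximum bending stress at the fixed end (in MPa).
(a) Tip deflection of a cantilever with an end point load: δ = P·L^3 / (3·E·I). Convert P = 19 kN = 19000 N, E = 205 GPa = 2.05 × 10¹¹ Pa.
  δ = (19000 × 3.8^3) / (3 × (2.05 × 10¹¹) × (8.24 × 10⁻⁵)) = 0.02057 m = 20.57 mm
(b) Maximum bending moment at the fixed end: M = P·L = 19000 × 3.8 = 72200 N·m. Convert y_max = 80 mm = 0.08 m.
  σ = M·y_max / I = (72200 × 0.08) / (8.24 × 10⁻⁵) = 7.01 × 10⁷ Pa = 70.1 MPa
Final answer: (a) δ = 20.57 mm, (b) σ = 70.1 MPa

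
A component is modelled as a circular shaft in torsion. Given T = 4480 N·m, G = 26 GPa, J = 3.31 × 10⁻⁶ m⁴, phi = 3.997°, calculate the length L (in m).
Model: a circular shaft in torsion, so phi = (T·L) / (G·J).
Solve for L: L = (phi·G·J) / T.
Convert to SI units:
  G = 26 GPa = 2.6 × 10¹⁰ Pa
  phi = 3.997° = 0.06976 rad
Substitute:
  L = (0.06976 × (2.6 × 10¹⁰) × (3.31 × 10⁻⁶)) / 4480
  L = 1.34 m
Final answer: L = 1.34 m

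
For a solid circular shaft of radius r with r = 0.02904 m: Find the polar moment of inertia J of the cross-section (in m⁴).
Model: a solid circular shaft of radius r, so J = (π·r^4) / 2.
Substitute:
  J = (π × 0.02904^4) / 2
  J = 1.117 × 10⁻⁶ m⁴
Final answer: J = 1.117 × 10⁻⁶ m⁴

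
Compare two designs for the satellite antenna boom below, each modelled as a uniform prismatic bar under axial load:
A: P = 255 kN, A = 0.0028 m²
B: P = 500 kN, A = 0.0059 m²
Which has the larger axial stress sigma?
Model: a uniform prismatic bar under axial load, so sigma = P / A (SI units).
  A: sigma = 255000 / 0.0028 = 9.107 × 10⁷ Pa = 91.07 MPa
  B: sigma = 500000 / 0.0059 = 8.475 × 10⁷ Pa = 84.75 MPa
91.07 MPa > 84.75 MPa, so A is larger.
Final answer: A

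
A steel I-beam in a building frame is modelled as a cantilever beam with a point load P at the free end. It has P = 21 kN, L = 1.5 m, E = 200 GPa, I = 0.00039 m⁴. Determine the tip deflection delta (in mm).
Model: a cantilever beam with a point load P at the free end, so delta = (P·L^3) / (3·E·I).
Convert to SI units:
  P = 21 kN = 21000 N
  E = 200 GPa = 2 × 10¹¹ Pa
Substitute:
  delta = (21000 × 1.5^3) / (3 × (2 × 10¹¹) × 0.00039)
  delta = 0.0003029 m
Convert: delta = 0.0003029 m = 0.3029 mm
Final answer: delta = 0.3029 mm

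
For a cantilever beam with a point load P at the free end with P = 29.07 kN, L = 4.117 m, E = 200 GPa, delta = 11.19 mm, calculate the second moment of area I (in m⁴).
Model: a cantilever beam with a point load P at the free end, so delta = (P·L^3) / (3·E·I).
Solve for I: I = (P·L^3) / (3·delta·E).
Convert to SI units:
  P = 29.07 kN = 29070 N
  E = 200 GPa = 2 × 10¹¹ Pa
  delta = 11.19 mm = 0.01119 m
Substitute:
  I = (29070 × 4.117^3) / (3 × 0.01119 × (2 × 10¹¹))
  I = 0.0003021 m⁴
Final answer: I = 0.0003021 m⁴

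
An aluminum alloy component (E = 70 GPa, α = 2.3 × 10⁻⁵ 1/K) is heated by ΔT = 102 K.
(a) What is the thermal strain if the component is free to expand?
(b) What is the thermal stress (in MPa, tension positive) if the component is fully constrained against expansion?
(a) Free thermal strain ε_th = α·ΔT = (2.3 × 10⁻⁵) × 102 = 0.002346
(b) Fully constrained, the expansion is suppressed, so σ = -E·α·ΔT. Convert E = 70 GPa = 7 × 10¹⁰ Pa.
  σ = -(7 × 10¹⁰) × (2.3 × 10⁻⁵) × 102 = -1.642 × 10⁸ Pa = -164.2 MPa (compressive)
Final answer: (a) ε_th = 0.002346, (b) σ = -164.2 MPa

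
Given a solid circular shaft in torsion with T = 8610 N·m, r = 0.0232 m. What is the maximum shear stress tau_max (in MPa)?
Model: a solid circular shaft in torsion, so tau_max = (2·T) / (π·r^3).
Substitute:
  tau_max = (2 × 8610) / (π × 0.0232^3)
  tau_max = 4.39 × 10⁸ Pa
Convert: tau_max = 4.39 × 10⁸ Pa = 439 MPa
Final answer: tau_max = 439 MPa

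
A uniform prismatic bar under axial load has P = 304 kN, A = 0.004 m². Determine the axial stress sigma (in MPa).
Model: a uniform prismatic bar under axial load, so sigma = P / A.
Convert to SI units:
  P = 304 kN = 304000 N
Substitute:
  sigma = 304000 / 0.004
  sigma = 7.6 × 10⁷ Pa
Convert: sigma = 7.6 × 10⁷ Pa = 76 MPa
Final answer: sigma = 76 MPa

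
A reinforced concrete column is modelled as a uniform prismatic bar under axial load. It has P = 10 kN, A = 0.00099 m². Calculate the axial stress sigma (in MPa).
Model: a uniform prismatic bar under axial load, so sigma = P / A.
Convert to SI units:
  P = 10 kN = 10000 N
Substitute:
  sigma = 10000 / 0.00099
  sigma = 1.01 × 10⁷ Pa
Convert: sigma = 1.01 × 10⁷ Pa = 10.1 MPa
Final answer: sigma = 10.1 MPa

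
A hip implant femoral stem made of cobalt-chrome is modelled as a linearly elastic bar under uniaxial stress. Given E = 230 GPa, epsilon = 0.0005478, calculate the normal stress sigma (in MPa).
Model: a linearly elastic bar under uniaxial stress, so epsilon = sigma / E.
Solve for sigma: sigma = epsilon·E.
Convert to SI units:
  E = 230 GPa = 2.3 × 10¹¹ Pa
Substitute:
  sigma = 0.0005478 × (2.3 × 10¹¹)
  sigma = 1.26 × 10⁸ Pa
Convert: sigma = 1.26 × 10⁸ Pa = 126 MPa
Final answer: sigma = 126 MPa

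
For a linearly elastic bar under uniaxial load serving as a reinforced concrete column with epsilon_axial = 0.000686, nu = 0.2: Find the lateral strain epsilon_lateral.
Model: a linearly elastic bar under uniaxial load, so epsilon_lateral = -nu·epsilon_axial.
Substitute:
  epsilon_lateral = -(0.2 × 0.000686)
  epsilon_lateral = -0.0001372
Final answer: epsilon_lateral = -0.0001372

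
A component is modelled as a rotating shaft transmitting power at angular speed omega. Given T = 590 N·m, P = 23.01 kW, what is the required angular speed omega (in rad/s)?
Model: a rotating shaft transmitting power at angular speed omega, so P = T·omega.
Solve for omega: omega = P / T.
Convert to SI units:
  P = 23.01 kW = 23010 W
Substitute:
  omega = 23010 / 590
  omega = 39 rad/s
Final answer: omega = 39 rad/s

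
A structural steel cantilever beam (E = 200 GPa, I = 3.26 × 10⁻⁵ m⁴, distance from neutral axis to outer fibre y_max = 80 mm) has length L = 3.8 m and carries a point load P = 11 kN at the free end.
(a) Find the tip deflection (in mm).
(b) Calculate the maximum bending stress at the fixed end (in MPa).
(a) Tip deflection of a cantilever with an end point load: δ = P·L^3 / (3·E·I). Convert P = 11 kN = 11000 N, E = 200 GPa = 2 × 10¹¹ Pa.
  δ = (11000 × 3.8^3) / (3 × (2 × 10¹¹) × (3.26 × 10⁻⁵)) = 0.03086 m = 30.86 mm
(b) Maximum bending moment at the fixed end: M = P·L = 11000 × 3.8 = 41800 N·m. Convert y_max = 80 mm = 0.08 m.
  σ = M·y_max / I = (41800 × 0.08) / (3.26 × 10⁻⁵) = 1.026 × 10⁸ Pa = 102.6 MPa
Final answer: (a) δ = 30.86 mm, (b) σ = 102.6 MPa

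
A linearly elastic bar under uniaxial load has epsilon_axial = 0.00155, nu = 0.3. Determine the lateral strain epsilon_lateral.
Model: a linearly elastic bar under uniaxial load, so epsilon_lateral = -nu·epsilon_axial.
Substitute:
  epsilon_lateral = -(0.3 × 0.00155)
  epsilon_lateral = -0.000465
Final answer: epsilon_lateral = -0.000465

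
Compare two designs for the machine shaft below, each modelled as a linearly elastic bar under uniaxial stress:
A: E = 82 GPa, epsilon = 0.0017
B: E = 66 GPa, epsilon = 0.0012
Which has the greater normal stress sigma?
Model: a linearly elastic bar under uniaxial stress, so sigma = E·epsilon (SI units).
  A: sigma = (8.2 × 10¹⁰) × 0.0017 = 1.394 × 10⁸ Pa = 139.4 MPa
  B: sigma = (6.6 × 10¹⁰) × 0.0012 = 7.92 × 10⁷ Pa = 79.2 MPa
139.4 MPa > 79.2 MPa, so A is larger.
Final answer: A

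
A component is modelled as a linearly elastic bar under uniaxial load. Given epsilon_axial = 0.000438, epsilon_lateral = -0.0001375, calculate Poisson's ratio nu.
Model: a linearly elastic bar under uniaxial load, so epsilon_lateral = -nu·epsilon_axial.
Solve for nu: nu = -epsilon_lateral / epsilon_axial.
Substitute:
  nu = -(-0.0001375) / 0.000438
  nu = 0.3139
Final answer: nu = 0.3139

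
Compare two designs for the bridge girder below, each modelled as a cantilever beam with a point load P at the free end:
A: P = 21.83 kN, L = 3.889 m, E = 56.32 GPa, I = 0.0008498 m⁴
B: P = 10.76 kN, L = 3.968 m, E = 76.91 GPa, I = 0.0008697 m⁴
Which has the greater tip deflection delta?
Model: a cantilever beam with a point load P at the free end, so delta = (P·L^3) / (3·E·I) (SI units).
  A: delta = (21830 × 3.889^3) / (3 × (5.632 × 10¹⁰) × 0.0008498) = 0.008943 m = 8.943 mm
  B: delta = (10760 × 3.968^3) / (3 × (7.691 × 10¹⁰) × 0.0008697) = 0.00335 m = 3.35 mm
8.943 mm > 3.35 mm, so A is larger.
Final answer: A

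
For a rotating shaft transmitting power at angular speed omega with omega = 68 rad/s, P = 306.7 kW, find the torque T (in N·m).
Model: a rotating shaft transmitting power at angular speed omega, so P = T·omega.
Solve for T: T = P / omega.
Convert to SI units:
  P = 306.7 kW = 306700 W
Substitute:
  T = 306700 / 68
  T = 4510 N·m
Final answer: T = 4510 N·m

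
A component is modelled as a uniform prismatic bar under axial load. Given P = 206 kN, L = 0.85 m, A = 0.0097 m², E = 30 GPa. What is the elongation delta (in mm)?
Model: a uniform prismatic bar under axial load, so delta = (P·L) / (A·E).
Convert to SI units:
  P = 206 kN = 206000 N
  E = 30 GPa = 3 × 10¹⁰ Pa
Substitute:
  delta = (206000 × 0.85) / (0.0097 × (3 × 10¹⁰))
  delta = 0.0006017 m
Convert: delta = 0.0006017 m = 0.6017 mm
Final answer: delta = 0.6017 mm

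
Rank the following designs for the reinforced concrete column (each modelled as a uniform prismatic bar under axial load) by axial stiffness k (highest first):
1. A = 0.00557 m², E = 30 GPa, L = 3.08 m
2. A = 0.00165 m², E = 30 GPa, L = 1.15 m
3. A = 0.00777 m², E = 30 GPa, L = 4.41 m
Model: a uniform prismatic bar under axial load, so k = (A·E) / L (SI units).
  Case 1: k = (0.00557 × (3 × 10¹⁰)) / 3.08 = 5.425 × 10⁷ N/m = 54.25 MN/m
  Case 2: k = (0.00165 × (3 × 10¹⁰)) / 1.15 = 4.304 × 10⁷ N/m = 43.04 MN/m
  Case 3: k = (0.00777 × (3 × 10¹⁰)) / 4.41 = 5.286 × 10⁷ N/m = 52.86 MN/m
Ordering: 54.25 MN/m (case 1) > 52.86 MN/m (case 3) > 43.04 MN/m (case 2)
Final answer: 1, 3, 2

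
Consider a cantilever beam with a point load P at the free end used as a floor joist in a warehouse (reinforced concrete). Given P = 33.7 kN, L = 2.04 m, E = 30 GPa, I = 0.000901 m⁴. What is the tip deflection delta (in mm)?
Model: a cantilever beam with a point load P at the free end, so delta = (P·L^3) / (3·E·I).
Convert to SI units:
  P = 33.7 kN = 33700 N
  E = 30 GPa = 3 × 10¹⁰ Pa
Substitute:
  delta = (33700 × 2.04^3) / (3 × (3 × 10¹⁰) × 0.000901)
  delta = 0.003528 m
Convert: delta = 0.003528 m = 3.528 mm
Final answer: delta = 3.528 mm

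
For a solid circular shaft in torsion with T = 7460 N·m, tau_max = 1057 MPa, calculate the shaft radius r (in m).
Model: a solid circular shaft in torsion, so tau_max = (2·T) / (π·r^3).
Solve for r: r = ((2·T) / (π·tau_max))^(1/3).
Convert to SI units:
  tau_max = 1057 MPa = 1.057 × 10⁹ Pa
Substitute:
  r = ((2 × 7460) / (π × (1.057 × 10⁹)))^(1/3)
  r = 0.0165 m
Final answer: r = 0.0165 m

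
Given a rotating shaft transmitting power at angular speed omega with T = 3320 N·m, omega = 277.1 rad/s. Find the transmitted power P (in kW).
Model: a rotating shaft transmitting power at angular speed omega, so P = T·omega.
Substitute:
  P = 3320 × 277.1
  P = 920000 W
Convert: P = 920000 W = 920 kW
Final answer: P = 920 kW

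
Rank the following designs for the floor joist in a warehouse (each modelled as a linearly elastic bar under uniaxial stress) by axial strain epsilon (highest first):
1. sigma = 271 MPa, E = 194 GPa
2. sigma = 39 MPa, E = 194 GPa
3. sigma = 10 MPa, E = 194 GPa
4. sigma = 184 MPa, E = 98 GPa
Model: a linearly elastic bar under uniaxial stress, so epsilon = sigma / E (SI units).
  Case 1: epsilon = (2.71 × 10⁸) / (1.94 × 10¹¹) = 0.001397
  Case 2: epsilon = (3.9 × 10⁷) / (1.94 × 10¹¹) = 0.000201
  Case 3: epsilon = (1 × 10⁷) / (1.94 × 10¹¹) = 5.155 × 10⁻⁵
  Case 4: epsilon = (1.84 × 10⁸) / (9.8 × 10¹⁰) = 0.001878
Ordering: 0.001878 (case 4) > 0.001397 (case 1) > 0.000201 (case 2) > 5.155 × 10⁻⁵ (case 3)
Final answer: 4, 1, 2, 3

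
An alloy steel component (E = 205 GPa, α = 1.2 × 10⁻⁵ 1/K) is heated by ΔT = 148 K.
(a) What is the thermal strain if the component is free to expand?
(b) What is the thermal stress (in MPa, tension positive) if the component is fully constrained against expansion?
(a) Free thermal strain ε_th = α·ΔT = (1.2 × 10⁻⁵) × 148 = 0.001776
(b) Fully constrained, the expansion is suppressed, so σ = -E·α·ΔT. Convert E = 205 GPa = 2.05 × 10¹¹ Pa.
  σ = -(2.05 × 10¹¹) × (1.2 × 10⁻⁵) × 148 = -3.641 × 10⁸ Pa = -364.1 MPa (compressive)
Final answer: (a) ε_th = 0.001776, (b) σ = -364.1 MPa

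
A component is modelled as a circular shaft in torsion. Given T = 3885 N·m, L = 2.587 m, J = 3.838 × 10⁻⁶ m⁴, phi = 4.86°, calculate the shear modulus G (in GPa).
Model: a circular shaft in torsion, so phi = (T·L) / (G·J).
Solve for G: G = (T·L) / (phi·J).
Convert to SI units:
  phi = 4.86° = 0.08482 rad
Substitute:
  G = (3885 × 2.587) / (0.08482 × (3.838 × 10⁻⁶))
  G = 3.087 × 10¹⁰ Pa
Convert: G = 3.087 × 10¹⁰ Pa = 30.87 GPa
Final answer: G = 30.87 GPa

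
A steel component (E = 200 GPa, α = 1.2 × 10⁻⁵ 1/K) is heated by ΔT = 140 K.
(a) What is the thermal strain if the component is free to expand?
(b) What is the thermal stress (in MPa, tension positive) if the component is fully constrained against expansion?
(a) Free thermal strain ε_th = α·ΔT = (1.2 × 10⁻⁵) × 140 = 0.00168
(b) Fully constrained, the expansion is suppressed, so σ = -E·α·ΔT. Convert E = 200 GPa = 2 × 10¹¹ Pa.
  σ = -(2 × 10¹¹) × (1.2 × 10⁻⁵) × 140 = -3.36 × 10⁸ Pa = -336 MPa (compressive)
Final answer: (a) ε_th = 0.00168, (b) σ = -336 MPa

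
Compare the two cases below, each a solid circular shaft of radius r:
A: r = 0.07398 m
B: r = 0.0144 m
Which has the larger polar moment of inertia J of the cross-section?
Model: a solid circular shaft of radius r, so J = (π·r^4) / 2 (SI units).
  A: J = (π × 0.07398^4) / 2 = 4.705 × 10⁻⁵ m⁴
  B: J = (π × 0.0144^4) / 2 = 6.754 × 10⁻⁸ m⁴
4.705 × 10⁻⁵ m⁴ > 6.754 × 10⁻⁸ m⁴, so A is larger.
Final answer: A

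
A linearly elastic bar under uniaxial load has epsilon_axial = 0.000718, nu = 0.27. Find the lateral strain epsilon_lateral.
Model: a linearly elastic bar under uniaxial load, so epsilon_lateral = -nu·epsilon_axial.
Substitute:
  epsilon_lateral = -(0.27 × 0.000718)
  epsilon_lateral = -0.0001939
Final answer: epsilon_lateral = -0.0001939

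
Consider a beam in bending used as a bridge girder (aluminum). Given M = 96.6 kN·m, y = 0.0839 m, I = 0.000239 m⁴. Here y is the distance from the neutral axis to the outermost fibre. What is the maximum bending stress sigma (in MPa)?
Model: a beam in bending, so sigma = (M·y) / I.
Convert to SI units:
  M = 96.6 kN·m = 96600 N·m
Substitute:
  sigma = (96600 × 0.0839) / 0.000239
  sigma = 3.391 × 10⁷ Pa
Convert: sigma = 3.391 × 10⁷ Pa = 33.91 MPa
Final answer: sigma = 33.91 MPa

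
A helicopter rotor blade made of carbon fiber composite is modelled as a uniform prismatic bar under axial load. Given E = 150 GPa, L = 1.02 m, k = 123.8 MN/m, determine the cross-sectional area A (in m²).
Model: a uniform prismatic bar under axial load, so k = (A·E) / L.
Solve for A: A = (k·L) / E.
Convert to SI units:
  E = 150 GPa = 1.5 × 10¹¹ Pa
  k = 123.8 MN/m = 1.238 × 10⁸ N/m
Substitute:
  A = ((1.238 × 10⁸) × 1.02) / (1.5 × 10¹¹)
  A = 0.0008418 m²
Final answer: A = 0.0008418 m²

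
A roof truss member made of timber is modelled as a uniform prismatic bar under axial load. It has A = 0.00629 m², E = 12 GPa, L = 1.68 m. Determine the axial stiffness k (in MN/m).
Model: a uniform prismatic bar under axial load, so k = (A·E) / L.
Convert to SI units:
  E = 12 GPa = 1.2 × 10¹⁰ Pa
Substitute:
  k = (0.00629 × (1.2 × 10¹⁰)) / 1.68
  k = 4.493 × 10⁷ N/m
Convert: k = 4.493 × 10⁷ N/m = 44.93 MN/m
Final answer: k = 44.93 MN/m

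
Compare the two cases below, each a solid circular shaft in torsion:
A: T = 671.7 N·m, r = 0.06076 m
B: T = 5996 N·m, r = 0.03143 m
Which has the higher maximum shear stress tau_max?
Model: a solid circular shaft in torsion, so tau_max = (2·T) / (π·r^3) (SI units).
  A: tau_max = (2 × 671.7) / (π × 0.06076^3) = 1.906 × 10⁶ Pa = 1.906 MPa
  B: tau_max = (2 × 5996) / (π × 0.03143^3) = 1.229 × 10⁸ Pa = 122.9 MPa
122.9 MPa > 1.906 MPa, so B is larger.
Final answer: B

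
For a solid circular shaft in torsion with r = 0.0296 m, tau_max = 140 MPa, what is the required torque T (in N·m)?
Model: a solid circular shaft in torsion, so tau_max = (2·T) / (π·r^3).
Solve for T: T = (π·tau_max·r^3) / 2.
Convert to SI units:
  tau_max = 140 MPa = 1.4 × 10⁸ Pa
Substitute:
  T = (π × (1.4 × 10⁸) × 0.0296^3) / 2
  T = 5703 N·m
Final answer: T = 5703 N·m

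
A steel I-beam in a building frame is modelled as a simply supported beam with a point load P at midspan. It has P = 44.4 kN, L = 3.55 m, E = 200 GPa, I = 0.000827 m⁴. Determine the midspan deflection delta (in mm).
Model: a simply supported beam with a point load P at midspan, so delta = (P·L^3) / (48·E·I).
Convert to SI units:
  P = 44.4 kN = 44400 N
  E = 200 GPa = 2 × 10¹¹ Pa
Substitute:
  delta = (44400 × 3.55^3) / (48 × (2 × 10¹¹) × 0.000827)
  delta = 0.0002502 m
Convert: delta = 0.0002502 m = 0.2502 mm
Final answer: delta = 0.2502 mm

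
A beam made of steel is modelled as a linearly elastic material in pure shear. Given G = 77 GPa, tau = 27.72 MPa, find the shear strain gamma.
Model: a linearly elastic material in pure shear, so tau = G·gamma.
Solve for gamma: gamma = tau / G.
Convert to SI units:
  G = 77 GPa = 7.7 × 10¹⁰ Pa
  tau = 27.72 MPa = 2.772 × 10⁷ Pa
Substitute:
  gamma = (2.772 × 10⁷) / (7.7 × 10¹⁰)
  gamma = 0.00036
Final answer: gamma = 0.00036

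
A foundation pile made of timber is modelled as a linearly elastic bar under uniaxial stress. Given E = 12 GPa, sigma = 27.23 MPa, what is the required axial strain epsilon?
Model: a linearly elastic bar under uniaxial stress, so sigma = E·epsilon.
Solve for epsilon: epsilon = sigma / E.
Convert to SI units:
  E = 12 GPa = 1.2 × 10¹⁰ Pa
  sigma = 27.23 MPa = 2.723 × 10⁷ Pa
Substitute:
  epsilon = (2.723 × 10⁷) / (1.2 × 10¹⁰)
  epsilon = 0.002269
Final answer: epsilon = 0.002269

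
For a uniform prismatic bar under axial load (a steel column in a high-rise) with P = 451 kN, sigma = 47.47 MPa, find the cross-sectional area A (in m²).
Model: a uniform prismatic bar under axial load, so sigma = P / A.
Solve for A: A = P / sigma.
Convert to SI units:
  P = 451 kN = 451000 N
  sigma = 47.47 MPa = 4.747 × 10⁷ Pa
Substitute:
  A = 451000 / (4.747 × 10⁷)
  A = 0.009501 m²
Final answer: A = 0.009501 m²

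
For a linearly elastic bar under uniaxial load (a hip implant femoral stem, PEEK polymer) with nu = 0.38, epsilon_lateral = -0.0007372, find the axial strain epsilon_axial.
Model: a linearly elastic bar under uniaxial load, so epsilon_lateral = -nu·epsilon_axial.
Solve for epsilon_axial: epsilon_axial = -epsilon_lateral / nu.
Substitute:
  epsilon_axial = -(-0.0007372) / 0.38
  epsilon_axial = 0.00194
Final answer: epsilon_axial = 0.00194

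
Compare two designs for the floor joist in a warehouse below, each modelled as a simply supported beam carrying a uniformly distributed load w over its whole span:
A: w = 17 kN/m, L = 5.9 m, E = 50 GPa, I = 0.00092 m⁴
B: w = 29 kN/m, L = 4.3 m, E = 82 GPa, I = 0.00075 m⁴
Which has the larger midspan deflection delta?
Model: a simply supported beam carrying a uniformly distributed load w over its whole span, so delta = (5·w·L^4) / (384·E·I) (SI units).
  A: delta = (5 × 17000 × 5.9^4) / (384 × (5 × 10¹⁰) × 0.00092) = 0.005831 m = 5.831 mm
  B: delta = (5 × 29000 × 4.3^4) / (384 × (8.2 × 10¹⁰) × 0.00075) = 0.002099 m = 2.099 mm
5.831 mm > 2.099 mm, so A is larger.
Final answer: A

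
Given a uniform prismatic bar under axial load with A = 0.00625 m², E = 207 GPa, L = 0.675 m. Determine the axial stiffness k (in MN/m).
Model: a uniform prismatic bar under axial load, so k = (A·E) / L.
Convert to SI units:
  E = 207 GPa = 2.07 × 10¹¹ Pa
Substitute:
  k = (0.00625 × (2.07 × 10¹¹)) / 0.675
  k = 1.917 × 10⁹ N/m
Convert: k = 1.917 × 10⁹ N/m = 1917 MN/m
Final answer: k = 1917 MN/m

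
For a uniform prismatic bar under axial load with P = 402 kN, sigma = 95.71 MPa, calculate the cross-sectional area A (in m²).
Model: a uniform prismatic bar under axial load, so sigma = P / A.
Solve for A: A = P / sigma.
Convert to SI units:
  P = 402 kN = 402000 N
  sigma = 95.71 MPa = 9.571 × 10⁷ Pa
Substitute:
  A = 402000 / (9.571 × 10⁷)
  A = 0.0042 m²
Final answer: A = 0.0042 m²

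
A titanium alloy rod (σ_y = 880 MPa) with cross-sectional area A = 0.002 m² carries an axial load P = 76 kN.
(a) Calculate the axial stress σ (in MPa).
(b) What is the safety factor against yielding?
(a) Axial stress σ = P/A. Convert P = 76 kN = 76000 N.
  σ = 76000 / 0.002 = 3.8 × 10⁷ Pa = 38 MPa
(b) Safety factor SF = σ_y/σ = 880 / 38 = 23.16
Final answer: (a) σ = 38 MPa, (b) SF = 23.16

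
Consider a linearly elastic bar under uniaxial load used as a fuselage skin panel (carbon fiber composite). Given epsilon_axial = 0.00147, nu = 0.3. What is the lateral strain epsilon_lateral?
Model: a linearly elastic bar under uniaxial load, so epsilon_lateral = -nu·epsilon_axial.
Substitute:
  epsilon_lateral = -(0.3 × 0.00147)
  epsilon_lateral = -0.000441
Final answer: epsilon_lateral = -0.000441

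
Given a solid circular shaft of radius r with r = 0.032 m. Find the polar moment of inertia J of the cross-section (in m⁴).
Model: a solid circular shaft of radius r, so J = (π·r^4) / 2.
Substitute:
  J = (π × 0.032^4) / 2
  J = 1.647 × 10⁻⁶ m⁴
Final answer: J = 1.647 × 10⁻⁶ m⁴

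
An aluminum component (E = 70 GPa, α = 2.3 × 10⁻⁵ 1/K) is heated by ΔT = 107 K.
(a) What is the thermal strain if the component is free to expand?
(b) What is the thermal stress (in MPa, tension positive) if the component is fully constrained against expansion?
(a) Free thermal strain ε_th = α·ΔT = (2.3 × 10⁻⁵) × 107 = 0.002461
(b) Fully constrained, the expansion is suppressed, so σ = -E·α·ΔT. Convert E = 70 GPa = 7 × 10¹⁰ Pa.
  σ = -(7 × 10¹⁰) × (2.3 × 10⁻⁵) × 107 = -1.723 × 10⁸ Pa = -172.3 MPa (compressive)
Final answer: (a) ε_th = 0.002461, (b) σ = -172.3 MPa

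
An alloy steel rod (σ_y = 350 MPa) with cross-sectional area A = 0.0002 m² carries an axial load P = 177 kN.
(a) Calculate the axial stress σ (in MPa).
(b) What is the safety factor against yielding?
(a) Axial stress σ = P/A. Convert P = 177 kN = 177000 N.
  σ = 177000 / 0.0002 = 8.85 × 10⁸ Pa = 885 MPa
(b) Safety factor SF = σ_y/σ = 350 / 885 = 0.3955
Final answer: (a) σ = 885 MPa, (b) SF = 0.3955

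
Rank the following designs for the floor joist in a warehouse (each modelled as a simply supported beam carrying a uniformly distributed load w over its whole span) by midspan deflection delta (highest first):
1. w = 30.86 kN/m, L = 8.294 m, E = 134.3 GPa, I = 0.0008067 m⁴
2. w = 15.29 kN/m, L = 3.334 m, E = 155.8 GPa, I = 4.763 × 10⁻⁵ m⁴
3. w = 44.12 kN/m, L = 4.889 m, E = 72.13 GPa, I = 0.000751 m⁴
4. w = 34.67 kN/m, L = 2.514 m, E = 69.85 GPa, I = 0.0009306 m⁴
Model: a simply supported beam carrying a uniformly distributed load w over its whole span, so delta = (5·w·L^4) / (384·E·I) (SI units).
  Case 1: delta = (5 × 30860 × 8.294^4) / (384 × (1.343 × 10¹¹) × 0.0008067) = 0.01755 m = 17.55 mm
  Case 2: delta = (5 × 15290 × 3.334^4) / (384 × (1.558 × 10¹¹) × (4.763 × 10⁻⁵)) = 0.003315 m = 3.315 mm
  Case 3: delta = (5 × 44120 × 4.889^4) / (384 × (7.213 × 10¹⁰) × 0.000751) = 0.006059 m = 6.059 mm
  Case 4: delta = (5 × 34670 × 2.514^4) / (384 × (6.985 × 10¹⁰) × 0.0009306) = 0.0002774 m = 0.2774 mm
Ordering: 17.55 mm (case 1) > 6.059 mm (case 3) > 3.315 mm (case 2) > 0.2774 mm (case 4)
Final answer: 1, 3, 2, 4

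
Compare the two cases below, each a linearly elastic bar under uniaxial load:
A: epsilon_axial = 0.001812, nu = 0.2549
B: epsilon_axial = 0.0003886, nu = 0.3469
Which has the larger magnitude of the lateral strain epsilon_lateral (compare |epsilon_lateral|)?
Model: a linearly elastic bar under uniaxial load, so epsilon_lateral = -nu·epsilon_axial (SI units).
  A: epsilon_lateral = -(0.2549 × 0.001812) = -0.0004619
  B: epsilon_lateral = -(0.3469 × 0.0003886) = -0.0001348
|epsilon_lateral|: A = 0.0004619, B = 0.0001348, so A is larger in magnitude.
Final answer: A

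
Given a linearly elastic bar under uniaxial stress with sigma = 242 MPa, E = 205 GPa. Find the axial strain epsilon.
Model: a linearly elastic bar under uniaxial stress, so epsilon = sigma / E.
Convert to SI units:
  sigma = 242 MPa = 2.42 × 10⁸ Pa
  E = 205 GPa = 2.05 × 10¹¹ Pa
Substitute:
  epsilon = (2.42 × 10⁸) / (2.05 × 10¹¹)
  epsilon = 0.00118
Final answer: epsilon = 0.00118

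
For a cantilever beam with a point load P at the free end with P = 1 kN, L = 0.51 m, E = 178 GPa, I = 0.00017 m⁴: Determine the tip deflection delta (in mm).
Model: a cantilever beam with a point load P at the free end, so delta = (P·L^3) / (3·E·I).
Convert to SI units:
  P = 1 kN = 1000 N
  E = 178 GPa = 1.78 × 10¹¹ Pa
Substitute:
  delta = (1000 × 0.51^3) / (3 × (1.78 × 10¹¹) × 0.00017)
  delta = 1.461 × 10⁻⁶ m
Convert: delta = 1.461 × 10⁻⁶ m = 0.001461 mm
Final answer: delta = 0.001461 mm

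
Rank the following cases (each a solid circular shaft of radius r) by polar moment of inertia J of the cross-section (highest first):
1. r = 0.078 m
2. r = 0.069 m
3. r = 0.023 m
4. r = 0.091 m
Model: a solid circular shaft of radius r, so J = (π·r^4) / 2 (SI units).
  Case 1: J = (π × 0.078^4) / 2 = 5.814 × 10⁻⁵ m⁴
  Case 2: J = (π × 0.069^4) / 2 = 3.561 × 10⁻⁵ m⁴
  Case 3: J = (π × 0.023^4) / 2 = 4.396 × 10⁻⁷ m⁴
  Case 4: J = (π × 0.091^4) / 2 = 0.0001077 m⁴
Ordering: 0.0001077 m⁴ (case 4) > 5.814 × 10⁻⁵ m⁴ (case 1) > 3.561 × 10⁻⁵ m⁴ (case 2) > 4.396 × 10⁻⁷ m⁴ (case 3)
Final answer: 4, 1, 2, 3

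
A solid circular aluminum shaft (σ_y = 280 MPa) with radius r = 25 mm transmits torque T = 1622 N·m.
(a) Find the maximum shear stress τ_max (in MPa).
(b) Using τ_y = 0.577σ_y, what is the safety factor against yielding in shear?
(a) For a solid circular shaft, τ_max = T·r/J with J = π·r^4/2, i.e. τ_max = 2·T / (π·r^3). Convert r = 25 mm = 0.025 m.
  τ_max = (2 × 1622) / (π × 0.025^3) = 6.609 × 10⁷ Pa = 66.09 MPa
(b) τ_y = 0.577 × 280 = 161.56 MPa
  SF = τ_y/τ_max = 161.56 / 66.09 = 2.445
Final answer: (a) τ_max = 66.09 MPa, (b) SF = 2.445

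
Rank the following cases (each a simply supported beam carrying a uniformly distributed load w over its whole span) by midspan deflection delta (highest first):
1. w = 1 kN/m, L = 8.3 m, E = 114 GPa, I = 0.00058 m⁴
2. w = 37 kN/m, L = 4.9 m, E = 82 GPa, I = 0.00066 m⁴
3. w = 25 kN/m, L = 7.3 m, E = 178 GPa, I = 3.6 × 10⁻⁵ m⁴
Model: a simply supported beam carrying a uniformly distributed load w over its whole span, so delta = (5·w·L^4) / (384·E·I) (SI units).
  Case 1: delta = (5 × 1000 × 8.3^4) / (384 × (1.14 × 10¹¹) × 0.00058) = 0.0009346 m = 0.9346 mm
  Case 2: delta = (5 × 37000 × 4.9^4) / (384 × (8.2 × 10¹⁰) × 0.00066) = 0.005132 m = 5.132 mm
  Case 3: delta = (5 × 25000 × 7.3^4) / (384 × (1.78 × 10¹¹) × (3.6 × 10⁻⁵)) = 0.1443 m = 144.3 mm
Ordering: 144.3 mm (case 3) > 5.132 mm (case 2) > 0.9346 mm (case 1)
Final answer: 3, 2, 1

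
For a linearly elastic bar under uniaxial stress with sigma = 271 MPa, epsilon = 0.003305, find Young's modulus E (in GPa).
Model: a linearly elastic bar under uniaxial stress, so epsilon = sigma / E.
Solve for E: E = sigma / epsilon.
Convert to SI units:
  sigma = 271 MPa = 2.71 × 10⁸ Pa
Substitute:
  E = (2.71 × 10⁸) / 0.003305
  E = 8.2 × 10¹⁰ Pa
Convert: E = 8.2 × 10¹⁰ Pa = 82 GPa
Final answer: E = 82 GPa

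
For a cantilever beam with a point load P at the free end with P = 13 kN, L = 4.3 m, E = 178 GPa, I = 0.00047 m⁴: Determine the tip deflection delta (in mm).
Model: a cantilever beam with a point load P at the free end, so delta = (P·L^3) / (3·E·I).
Convert to SI units:
  P = 13 kN = 13000 N
  E = 178 GPa = 1.78 × 10¹¹ Pa
Substitute:
  delta = (13000 × 4.3^3) / (3 × (1.78 × 10¹¹) × 0.00047)
  delta = 0.004118 m
Convert: delta = 0.004118 m = 4.118 mm
Final answer: delta = 4.118 mm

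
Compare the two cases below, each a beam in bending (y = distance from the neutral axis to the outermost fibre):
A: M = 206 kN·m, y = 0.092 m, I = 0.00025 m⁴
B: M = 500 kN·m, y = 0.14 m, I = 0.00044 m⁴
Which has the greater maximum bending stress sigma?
Model: a beam in bending (y = distance from the neutral axis to the outermost fibre), so sigma = (M·y) / I (SI units).
  A: sigma = (206000 × 0.092) / 0.00025 = 7.581 × 10⁷ Pa = 75.81 MPa
  B: sigma = (500000 × 0.14) / 0.00044 = 1.591 × 10⁸ Pa = 159.1 MPa
159.1 MPa > 75.81 MPa, so B is larger.
Final answer: B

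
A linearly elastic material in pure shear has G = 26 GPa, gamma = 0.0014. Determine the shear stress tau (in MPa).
Model: a linearly elastic material in pure shear, so tau = G·gamma.
Convert to SI units:
  G = 26 GPa = 2.6 × 10¹⁰ Pa
Substitute:
  tau = (2.6 × 10¹⁰) × 0.0014
  tau = 3.64 × 10⁷ Pa
Convert: tau = 3.64 × 10⁷ Pa = 36.4 MPa
Final answer: tau = 36.4 MPa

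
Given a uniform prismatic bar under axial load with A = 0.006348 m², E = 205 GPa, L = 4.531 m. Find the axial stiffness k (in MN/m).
Model: a uniform prismatic bar under axial load, so k = (A·E) / L.
Convert to SI units:
  E = 205 GPa = 2.05 × 10¹¹ Pa
Substitute:
  k = (0.006348 × (2.05 × 10¹¹)) / 4.531
  k = 2.872 × 10⁸ N/m
Convert: k = 2.872 × 10⁸ N/m = 287.2 MN/m
Final answer: k = 287.2 MN/m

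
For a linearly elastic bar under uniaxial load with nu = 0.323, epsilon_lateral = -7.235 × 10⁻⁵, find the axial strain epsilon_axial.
Model: a linearly elastic bar under uniaxial load, so epsilon_lateral = -nu·epsilon_axial.
Solve for epsilon_axial: epsilon_axial = -epsilon_lateral / nu.
Substitute:
  epsilon_axial = -(-7.235 × 10⁻⁵) / 0.323
  epsilon_axial = 0.000224
Final answer: epsilon_axial = 0.000224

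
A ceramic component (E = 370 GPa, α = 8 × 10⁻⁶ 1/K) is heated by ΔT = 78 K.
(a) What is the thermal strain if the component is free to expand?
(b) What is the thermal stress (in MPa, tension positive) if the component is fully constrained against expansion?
(a) Free thermal strain ε_th = α·ΔT = (8 × 10⁻⁶) × 78 = 0.000624
(b) Fully constrained, the expansion is suppressed, so σ = -E·α·ΔT. Convert E = 370 GPa = 3.7 × 10¹¹ Pa.
  σ = -(3.7 × 10¹¹) × (8 × 10⁻⁶) × 78 = -2.309 × 10⁸ Pa = -230.9 MPa (compressive)
Final answer: (a) ε_th = 0.000624, (b) σ = -230.9 MPa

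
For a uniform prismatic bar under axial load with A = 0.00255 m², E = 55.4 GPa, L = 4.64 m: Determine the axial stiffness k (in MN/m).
Model: a uniform prismatic bar under axial load, so k = (A·E) / L.
Convert to SI units:
  E = 55.4 GPa = 5.54 × 10¹⁰ Pa
Substitute:
  k = (0.00255 × (5.54 × 10¹⁰)) / 4.64
  k = 3.045 × 10⁷ N/m
Convert: k = 3.045 × 10⁷ N/m = 30.45 MN/m
Final answer: k = 30.45 MN/m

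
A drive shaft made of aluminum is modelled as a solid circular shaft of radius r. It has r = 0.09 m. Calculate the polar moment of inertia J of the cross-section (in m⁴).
Model: a solid circular shaft of radius r, so J = (π·r^4) / 2.
Substitute:
  J = (π × 0.09^4) / 2
  J = 0.0001031 m⁴
Final answer: J = 0.0001031 m⁴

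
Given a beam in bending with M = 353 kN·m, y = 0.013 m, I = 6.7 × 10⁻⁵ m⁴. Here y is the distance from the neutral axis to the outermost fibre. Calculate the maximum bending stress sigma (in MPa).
Model: a beam in bending, so sigma = (M·y) / I.
Convert to SI units:
  M = 353 kN·m = 353000 N·m
Substitute:
  sigma = (353000 × 0.013) / (6.7 × 10⁻⁵)
  sigma = 6.849 × 10⁷ Pa
Convert: sigma = 6.849 × 10⁷ Pa = 68.49 MPa
Final answer: sigma = 68.49 MPa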